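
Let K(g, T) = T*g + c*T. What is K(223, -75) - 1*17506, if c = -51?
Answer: -30406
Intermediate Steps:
K(g, T) = -51*T + T*g (K(g, T) = T*g - 51*T = -51*T + T*g)
K(223, -75) - 1*17506 = -75*(-51 + 223) - 1*17506 = -75*172 - 17506 = -12900 - 17506 = -30406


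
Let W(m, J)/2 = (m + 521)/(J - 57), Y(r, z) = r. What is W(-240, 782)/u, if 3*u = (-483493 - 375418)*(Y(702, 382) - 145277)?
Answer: 1686/90028366923125 ≈ 1.8727e-11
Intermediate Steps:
W(m, J) = 2*(521 + m)/(-57 + J) (W(m, J) = 2*((m + 521)/(J - 57)) = 2*((521 + m)/(-57 + J)) = 2*(521 + m)/(-57 + J))
u = 124177057825/3 (u = ((-483493 - 375418)*(702 - 145277))/3 = (-858911*(-144575))/3 = (⅓)*124177057825 = 124177057825/3 ≈ 4.1392e+10)
W(-240, 782)/u = (2*(521 - 240)/(-57 + 782))/(124177057825/3) = (2*281/725)*(3/124177057825) = (2*(1/725)*281)*(3/124177057825) = (562/725)*(3/124177057825) = 1686/90028366923125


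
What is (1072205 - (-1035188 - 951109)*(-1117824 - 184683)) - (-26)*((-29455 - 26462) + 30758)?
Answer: -2587165328508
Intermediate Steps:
(1072205 - (-1035188 - 951109)*(-1117824 - 184683)) - (-26)*((-29455 - 26462) + 30758) = (1072205 - (-1986297)*(-1302507)) - (-26)*(-55917 + 30758) = (1072205 - 1*2587165746579) - (-26)*(-25159) = (1072205 - 2587165746579) - 1*654134 = -2587164674374 - 654134 = -2587165328508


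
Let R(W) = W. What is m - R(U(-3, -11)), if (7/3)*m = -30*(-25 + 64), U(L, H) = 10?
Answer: -3580/7 ≈ -511.43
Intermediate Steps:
m = -3510/7 (m = 3*(-30*(-25 + 64))/7 = 3*(-30*39)/7 = (3/7)*(-1170) = -3510/7 ≈ -501.43)
m - R(U(-3, -11)) = -3510/7 - 1*10 = -3510/7 - 10 = -3580/7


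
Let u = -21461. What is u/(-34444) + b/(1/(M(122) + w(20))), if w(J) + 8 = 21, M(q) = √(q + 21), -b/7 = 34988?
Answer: -109666505691/34444 - 244916*√143 ≈ -6.1127e+6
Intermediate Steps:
b = -244916 (b = -7*34988 = -244916)
M(q) = √(21 + q)
w(J) = 13 (w(J) = -8 + 21 = 13)
u/(-34444) + b/(1/(M(122) + w(20))) = -21461/(-34444) - (3183908 + 244916*√(21 + 122)) = -21461*(-1/34444) - (3183908 + 244916*√143) = 21461/34444 - (3183908 + 244916*√143) = 21461/34444 - 244916*(13 + √143) = 21461/34444 + (-3183908 - 244916*√143) = -109666505691/34444 - 244916*√143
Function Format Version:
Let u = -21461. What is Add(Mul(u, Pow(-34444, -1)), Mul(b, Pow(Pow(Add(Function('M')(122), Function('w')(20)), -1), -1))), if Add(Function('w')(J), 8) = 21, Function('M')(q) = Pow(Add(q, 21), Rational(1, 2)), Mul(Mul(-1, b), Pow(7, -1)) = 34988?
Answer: Add(Rational(-109666505691, 34444), Mul(-244916, Pow(143, Rational(1, 2)))) ≈ -6.1127e+6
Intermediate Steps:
b = -244916 (b = Mul(-7, 34988) = -244916)
Function('M')(q) = Pow(Add(21, q), Rational(1, 2))
Function('w')(J) = 13 (Function('w')(J) = Add(-8, 21) = 13)
Add(Mul(u, Pow(-34444, -1)), Mul(b, Pow(Pow(Add(Function('M')(122), Function('w')(20)), -1), -1))) = Add(Mul(-21461, Pow(-34444, -1)), Mul(-244916, Pow(Pow(Add(Pow(Add(21, 122), Rational(1, 2)), 13), -1), -1))) = Add(Mul(-21461, Rational(-1, 34444)), Mul(-244916, Pow(Pow(Add(Pow(143, Rational(1, 2)), 13), -1), -1))) = Add(Rational(21461, 34444), Mul(-244916, Pow(Pow(Add(13, Pow(143, Rational(1, 2))), -1), -1))) = Add(Rational(21461, 34444), Mul(-244916, Add(13, Pow(143, Rational(1, 2))))) = Add(Rational(21461, 34444), Add(-3183908, Mul(-244916, Pow(143, Rational(1, 2))))) = Add(Rational(-109666505691, 34444), Mul(-244916, Pow(143, Rational(1, 2))))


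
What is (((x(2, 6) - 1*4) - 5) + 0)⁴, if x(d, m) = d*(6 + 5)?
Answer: 28561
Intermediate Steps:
x(d, m) = 11*d (x(d, m) = d*11 = 11*d)
(((x(2, 6) - 1*4) - 5) + 0)⁴ = (((11*2 - 1*4) - 5) + 0)⁴ = (((22 - 4) - 5) + 0)⁴ = ((18 - 5) + 0)⁴ = (13 + 0)⁴ = 13⁴ = 28561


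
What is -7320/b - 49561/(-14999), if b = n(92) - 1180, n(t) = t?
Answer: 20464381/2039864 ≈ 10.032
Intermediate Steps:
b = -1088 (b = 92 - 1180 = -1088)
-7320/b - 49561/(-14999) = -7320/(-1088) - 49561/(-14999) = -7320*(-1/1088) - 49561*(-1/14999) = 915/136 + 49561/14999 = 20464381/2039864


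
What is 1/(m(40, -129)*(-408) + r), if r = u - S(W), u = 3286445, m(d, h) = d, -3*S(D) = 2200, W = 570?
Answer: 3/9812575 ≈ 3.0573e-7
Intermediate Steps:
S(D) = -2200/3 (S(D) = -⅓*2200 = -2200/3)
r = 9861535/3 (r = 3286445 - 1*(-2200/3) = 3286445 + 2200/3 = 9861535/3 ≈ 3.2872e+6)
1/(m(40, -129)*(-408) + r) = 1/(40*(-408) + 9861535/3) = 1/(-16320 + 9861535/3) = 1/(9812575/3) = 3/9812575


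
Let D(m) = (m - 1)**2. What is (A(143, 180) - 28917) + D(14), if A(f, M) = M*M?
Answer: 3652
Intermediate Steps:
D(m) = (-1 + m)**2
A(f, M) = M**2
(A(143, 180) - 28917) + D(14) = (180**2 - 28917) + (-1 + 14)**2 = (32400 - 28917) + 13**2 = 3483 + 169 = 3652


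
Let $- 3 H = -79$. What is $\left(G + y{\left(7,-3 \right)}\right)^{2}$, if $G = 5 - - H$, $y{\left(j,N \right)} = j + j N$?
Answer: $\frac{2704}{9} \approx 300.44$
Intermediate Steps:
$H = \frac{79}{3}$ ($H = \left(- \frac{1}{3}\right) \left(-79\right) = \frac{79}{3} \approx 26.333$)
$y{\left(j,N \right)} = j + N j$
$G = \frac{94}{3}$ ($G = 5 - \left(-1\right) \frac{79}{3} = 5 - - \frac{79}{3} = 5 + \frac{79}{3} = \frac{94}{3} \approx 31.333$)
$\left(G + y{\left(7,-3 \right)}\right)^{2} = \left(\frac{94}{3} + 7 \left(1 - 3\right)\right)^{2} = \left(\frac{94}{3} + 7 \left(-2\right)\right)^{2} = \left(\frac{94}{3} - 14\right)^{2} = \left(\frac{52}{3}\right)^{2} = \frac{2704}{9}$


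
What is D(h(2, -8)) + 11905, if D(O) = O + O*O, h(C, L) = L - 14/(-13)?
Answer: 2018875/169 ≈ 11946.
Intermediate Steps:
h(C, L) = 14/13 + L (h(C, L) = L - 14*(-1/13) = L + 14/13 = 14/13 + L)
D(O) = O + O²
D(h(2, -8)) + 11905 = (14/13 - 8)*(1 + (14/13 - 8)) + 11905 = -90*(1 - 90/13)/13 + 11905 = -90/13*(-77/13) + 11905 = 6930/169 + 11905 = 2018875/169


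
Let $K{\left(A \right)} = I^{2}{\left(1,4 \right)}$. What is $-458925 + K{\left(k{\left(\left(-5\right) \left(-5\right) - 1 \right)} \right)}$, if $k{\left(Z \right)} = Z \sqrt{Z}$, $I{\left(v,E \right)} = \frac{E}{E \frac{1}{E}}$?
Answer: $-458909$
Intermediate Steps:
$I{\left(v,E \right)} = E$ ($I{\left(v,E \right)} = \frac{E}{1} = E 1 = E$)
$k{\left(Z \right)} = Z^{\frac{3}{2}}$
$K{\left(A \right)} = 16$ ($K{\left(A \right)} = 4^{2} = 16$)
$-458925 + K{\left(k{\left(\left(-5\right) \left(-5\right) - 1 \right)} \right)} = -458925 + 16 = -458909$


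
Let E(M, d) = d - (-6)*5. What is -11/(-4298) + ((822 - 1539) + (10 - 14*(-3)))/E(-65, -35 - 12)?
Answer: 2858357/73066 ≈ 39.120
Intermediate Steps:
E(M, d) = 30 + d (E(M, d) = d - 2*(-15) = d + 30 = 30 + d)
-11/(-4298) + ((822 - 1539) + (10 - 14*(-3)))/E(-65, -35 - 12) = -11/(-4298) + ((822 - 1539) + (10 - 14*(-3)))/(30 + (-35 - 12)) = -11*(-1/4298) + (-717 + (10 + 42))/(30 - 47) = 11/4298 + (-717 + 52)/(-17) = 11/4298 - 665*(-1/17) = 11/4298 + 665/17 = 2858357/73066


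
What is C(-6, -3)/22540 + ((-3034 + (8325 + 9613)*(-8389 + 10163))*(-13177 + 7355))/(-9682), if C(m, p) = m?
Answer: 1043884256662137/54558070 ≈ 1.9133e+7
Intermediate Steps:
C(-6, -3)/22540 + ((-3034 + (8325 + 9613)*(-8389 + 10163))*(-13177 + 7355))/(-9682) = -6/22540 + ((-3034 + (8325 + 9613)*(-8389 + 10163))*(-13177 + 7355))/(-9682) = -6*1/22540 + ((-3034 + 17938*1774)*(-5822))*(-1/9682) = -3/11270 + ((-3034 + 31822012)*(-5822))*(-1/9682) = -3/11270 + (31818978*(-5822))*(-1/9682) = -3/11270 - 185250089916*(-1/9682) = -3/11270 + 92625044958/4841 = 1043884256662137/54558070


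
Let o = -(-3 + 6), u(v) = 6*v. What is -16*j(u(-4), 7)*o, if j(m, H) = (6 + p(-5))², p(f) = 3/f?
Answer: 34992/25 ≈ 1399.7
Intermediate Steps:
j(m, H) = 729/25 (j(m, H) = (6 + 3/(-5))² = (6 + 3*(-⅕))² = (6 - ⅗)² = (27/5)² = 729/25)
o = -3 (o = -1*3 = -3)
-16*j(u(-4), 7)*o = -16*(729/25)*(-3) = -11664*(-3)/25 = -1*(-34992/25) = 34992/25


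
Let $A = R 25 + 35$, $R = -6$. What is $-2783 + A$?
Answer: $-2898$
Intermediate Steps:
$A = -115$ ($A = \left(-6\right) 25 + 35 = -150 + 35 = -115$)
$-2783 + A = -2783 - 115 = -2898$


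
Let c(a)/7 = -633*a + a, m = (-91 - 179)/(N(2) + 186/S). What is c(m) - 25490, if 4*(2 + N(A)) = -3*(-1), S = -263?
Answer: -1309076870/2059 ≈ -6.3578e+5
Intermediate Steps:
N(A) = -5/4 (N(A) = -2 + (-3*(-1))/4 = -2 + (-1*(-3))/4 = -2 + (1/4)*3 = -2 + 3/4 = -5/4)
m = 284040/2059 (m = (-91 - 179)/(-5/4 + 186/(-263)) = -270/(-5/4 + 186*(-1/263)) = -270/(-5/4 - 186/263) = -270/(-2059/1052) = -270*(-1052/2059) = 284040/2059 ≈ 137.95)
c(a) = -4424*a (c(a) = 7*(-633*a + a) = 7*(-632*a) = -4424*a)
c(m) - 25490 = -4424*284040/2059 - 25490 = -1256592960/2059 - 25490 = -1309076870/2059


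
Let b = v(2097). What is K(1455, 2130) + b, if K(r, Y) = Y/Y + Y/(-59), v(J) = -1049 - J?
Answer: -187685/59 ≈ -3181.1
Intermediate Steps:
b = -3146 (b = -1049 - 1*2097 = -1049 - 2097 = -3146)
K(r, Y) = 1 - Y/59 (K(r, Y) = 1 + Y*(-1/59) = 1 - Y/59)
K(1455, 2130) + b = (1 - 1/59*2130) - 3146 = (1 - 2130/59) - 3146 = -2071/59 - 3146 = -187685/59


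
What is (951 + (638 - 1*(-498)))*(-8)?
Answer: -16696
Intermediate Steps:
(951 + (638 - 1*(-498)))*(-8) = (951 + (638 + 498))*(-8) = (951 + 1136)*(-8) = 2087*(-8) = -16696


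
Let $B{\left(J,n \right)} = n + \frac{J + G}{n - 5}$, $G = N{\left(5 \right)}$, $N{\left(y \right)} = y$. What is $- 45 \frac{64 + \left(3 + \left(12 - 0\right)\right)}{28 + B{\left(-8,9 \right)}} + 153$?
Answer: $\frac{1593}{29} \approx 54.931$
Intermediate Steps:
$G = 5$
$B{\left(J,n \right)} = n + \frac{5 + J}{-5 + n}$ ($B{\left(J,n \right)} = n + \frac{J + 5}{n - 5} = n + \frac{5 + J}{-5 + n}$)
$- 45 \frac{64 + \left(3 + \left(12 - 0\right)\right)}{28 + B{\left(-8,9 \right)}} + 153 = - 45 \frac{64 + \left(3 + \left(12 - 0\right)\right)}{28 + \frac{5 - 8 + 9^{2} - 45}{-5 + 9}} + 153 = - 45 \frac{64 + \left(3 + \left(12 + 0\right)\right)}{28 + \frac{5 - 8 + 81 - 45}{4}} + 153 = - 45 \frac{64 + \left(3 + 12\right)}{28 + \frac{1}{4} \cdot 33} + 153 = - 45 \frac{64 + 15}{28 + \frac{33}{4}} + 153 = - 45 \frac{79}{\frac{145}{4}} + 153 = - 45 \cdot 79 \cdot \frac{4}{145} + 153 = \left(-45\right) \frac{316}{145} + 153 = - \frac{2844}{29} + 153 = \frac{1593}{29}$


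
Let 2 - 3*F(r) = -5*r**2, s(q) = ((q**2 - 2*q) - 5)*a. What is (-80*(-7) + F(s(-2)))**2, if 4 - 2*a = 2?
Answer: 2982529/9 ≈ 3.3139e+5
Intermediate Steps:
a = 1 (a = 2 - 1/2*2 = 2 - 1 = 1)
s(q) = -5 + q**2 - 2*q (s(q) = ((q**2 - 2*q) - 5)*1 = (-5 + q**2 - 2*q)*1 = -5 + q**2 - 2*q)
F(r) = 2/3 + 5*r**2/3 (F(r) = 2/3 - (-5)*r**2/3 = 2/3 + 5*r**2/3)
(-80*(-7) + F(s(-2)))**2 = (-80*(-7) + (2/3 + 5*(-5 + (-2)**2 - 2*(-2))**2/3))**2 = (560 + (2/3 + 5*(-5 + 4 + 4)**2/3))**2 = (560 + (2/3 + (5/3)*3**2))**2 = (560 + (2/3 + (5/3)*9))**2 = (560 + (2/3 + 15))**2 = (560 + 47/3)**2 = (1727/3)**2 = 2982529/9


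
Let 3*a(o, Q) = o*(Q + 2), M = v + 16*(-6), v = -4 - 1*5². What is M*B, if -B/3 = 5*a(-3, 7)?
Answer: -16875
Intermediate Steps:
v = -29 (v = -4 - 1*25 = -4 - 25 = -29)
M = -125 (M = -29 + 16*(-6) = -29 - 96 = -125)
a(o, Q) = o*(2 + Q)/3 (a(o, Q) = (o*(Q + 2))/3 = (o*(2 + Q))/3 = o*(2 + Q)/3)
B = 135 (B = -15*(⅓)*(-3)*(2 + 7) = -15*(⅓)*(-3)*9 = -15*(-9) = -3*(-45) = 135)
M*B = -125*135 = -16875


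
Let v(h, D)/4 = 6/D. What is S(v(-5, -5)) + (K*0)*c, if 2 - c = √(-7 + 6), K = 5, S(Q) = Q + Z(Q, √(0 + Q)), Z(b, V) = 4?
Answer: -⅘ ≈ -0.80000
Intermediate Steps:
v(h, D) = 24/D (v(h, D) = 4*(6/D) = 24/D)
S(Q) = 4 + Q (S(Q) = Q + 4 = 4 + Q)
c = 2 - I (c = 2 - √(-7 + 6) = 2 - √(-1) = 2 - I ≈ 2.0 - 1.0*I)
S(v(-5, -5)) + (K*0)*c = (4 + 24/(-5)) + (5*0)*(2 - I) = (4 + 24*(-⅕)) + 0*(2 - I) = (4 - 24/5) + 0 = -⅘ + 0 = -⅘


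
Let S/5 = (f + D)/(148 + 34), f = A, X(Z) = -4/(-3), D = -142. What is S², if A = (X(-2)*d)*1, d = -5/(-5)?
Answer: 1113025/74529 ≈ 14.934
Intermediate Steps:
X(Z) = 4/3 (X(Z) = -4*(-⅓) = 4/3)
d = 1 (d = -5*(-⅕) = 1)
A = 4/3 (A = ((4/3)*1)*1 = (4/3)*1 = 4/3 ≈ 1.3333)
f = 4/3 ≈ 1.3333
S = -1055/273 (S = 5*((4/3 - 142)/(148 + 34)) = 5*(-422/3/182) = 5*(-422/3*1/182) = 5*(-211/273) = -1055/273 ≈ -3.8645)
S² = (-1055/273)² = 1113025/74529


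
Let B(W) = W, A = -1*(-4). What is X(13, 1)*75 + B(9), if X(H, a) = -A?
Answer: -291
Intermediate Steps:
A = 4
X(H, a) = -4 (X(H, a) = -1*4 = -4)
X(13, 1)*75 + B(9) = -4*75 + 9 = -300 + 9 = -291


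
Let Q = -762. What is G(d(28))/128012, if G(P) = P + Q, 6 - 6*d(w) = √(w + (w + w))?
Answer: -761/128012 - √21/384036 ≈ -0.0059567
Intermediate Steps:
d(w) = 1 - √3*√w/6 (d(w) = 1 - √(w + (w + w))/6 = 1 - √(w + 2*w)/6 = 1 - √3*√w/6)
G(P) = -762 + P (G(P) = P - 762 = -762 + P)
G(d(28))/128012 = (-762 + (1 - √3*√28/6))/128012 = (-762 + (1 - √3*2*√7/6))*(1/128012) = (-762 + (1 - √21/3))*(1/128012) = (-761 - √21/3)*(1/128012) = -761/128012 - √21/384036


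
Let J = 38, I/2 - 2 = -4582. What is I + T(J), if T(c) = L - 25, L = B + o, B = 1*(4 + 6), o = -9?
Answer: -9184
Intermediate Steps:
I = -9160 (I = 4 + 2*(-4582) = 4 - 9164 = -9160)
B = 10 (B = 1*10 = 10)
L = 1 (L = 10 - 9 = 1)
T(c) = -24 (T(c) = 1 - 25 = -24)
I + T(J) = -9160 - 24 = -9184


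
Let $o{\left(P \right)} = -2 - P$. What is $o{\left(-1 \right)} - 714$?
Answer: $-715$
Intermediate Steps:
$o{\left(-1 \right)} - 714 = \left(-2 - -1\right) - 714 = \left(-2 + 1\right) - 714 = -1 - 714 = -715$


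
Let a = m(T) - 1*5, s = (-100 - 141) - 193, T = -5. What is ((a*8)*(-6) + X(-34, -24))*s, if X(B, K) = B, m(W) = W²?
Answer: 431396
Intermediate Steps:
s = -434 (s = -241 - 193 = -434)
a = 20 (a = (-5)² - 1*5 = 25 - 5 = 20)
((a*8)*(-6) + X(-34, -24))*s = ((20*8)*(-6) - 34)*(-434) = (160*(-6) - 34)*(-434) = (-960 - 34)*(-434) = -994*(-434) = 431396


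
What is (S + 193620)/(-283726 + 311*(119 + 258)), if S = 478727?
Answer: -672347/166479 ≈ -4.0386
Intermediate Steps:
(S + 193620)/(-283726 + 311*(119 + 258)) = (478727 + 193620)/(-283726 + 311*(119 + 258)) = 672347/(-283726 + 311*377) = 672347/(-283726 + 117247) = 672347/(-166479) = 672347*(-1/166479) = -672347/166479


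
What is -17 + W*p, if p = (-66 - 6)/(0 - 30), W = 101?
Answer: 1127/5 ≈ 225.40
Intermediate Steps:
p = 12/5 (p = -72/(-30) = -72*(-1/30) = 12/5 ≈ 2.4000)
-17 + W*p = -17 + 101*(12/5) = -17 + 1212/5 = 1127/5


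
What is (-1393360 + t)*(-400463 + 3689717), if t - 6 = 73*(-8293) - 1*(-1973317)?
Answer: -83632572204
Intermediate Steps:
t = 1367934 (t = 6 + (73*(-8293) - 1*(-1973317)) = 6 + (-605389 + 1973317) = 6 + 1367928 = 1367934)
(-1393360 + t)*(-400463 + 3689717) = (-1393360 + 1367934)*(-400463 + 3689717) = -25426*3289254 = -83632572204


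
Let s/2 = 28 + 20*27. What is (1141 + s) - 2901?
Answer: -624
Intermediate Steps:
s = 1136 (s = 2*(28 + 20*27) = 2*(28 + 540) = 2*568 = 1136)
(1141 + s) - 2901 = (1141 + 1136) - 2901 = 2277 - 2901 = -624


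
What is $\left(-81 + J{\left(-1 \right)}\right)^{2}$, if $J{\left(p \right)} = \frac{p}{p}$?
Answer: $6400$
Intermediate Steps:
$J{\left(p \right)} = 1$
$\left(-81 + J{\left(-1 \right)}\right)^{2} = \left(-81 + 1\right)^{2} = \left(-80\right)^{2} = 6400$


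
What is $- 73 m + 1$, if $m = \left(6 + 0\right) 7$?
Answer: $-3065$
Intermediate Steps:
$m = 42$ ($m = 6 \cdot 7 = 42$)
$- 73 m + 1 = \left(-73\right) 42 + 1 = -3066 + 1 = -3065$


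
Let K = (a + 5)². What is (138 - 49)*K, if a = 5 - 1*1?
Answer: 7209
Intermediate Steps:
a = 4 (a = 5 - 1 = 4)
K = 81 (K = (4 + 5)² = 9² = 81)
(138 - 49)*K = (138 - 49)*81 = 89*81 = 7209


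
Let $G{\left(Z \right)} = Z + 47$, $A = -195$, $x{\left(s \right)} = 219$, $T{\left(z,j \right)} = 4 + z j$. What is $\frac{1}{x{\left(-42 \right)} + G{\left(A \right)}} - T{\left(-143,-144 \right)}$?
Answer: $- \frac{1462315}{71} \approx -20596.0$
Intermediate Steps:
$T{\left(z,j \right)} = 4 + j z$
$G{\left(Z \right)} = 47 + Z$
$\frac{1}{x{\left(-42 \right)} + G{\left(A \right)}} - T{\left(-143,-144 \right)} = \frac{1}{219 + \left(47 - 195\right)} - \left(4 - -20592\right) = \frac{1}{219 - 148} - \left(4 + 20592\right) = \frac{1}{71} - 20596 = - \frac{1462315}{71}$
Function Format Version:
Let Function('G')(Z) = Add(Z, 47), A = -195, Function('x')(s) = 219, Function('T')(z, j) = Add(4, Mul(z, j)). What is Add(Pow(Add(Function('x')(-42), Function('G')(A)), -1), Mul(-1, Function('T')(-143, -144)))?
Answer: Rational(-1462315, 71) ≈ -20596.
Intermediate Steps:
Function('T')(z, j) = Add(4, Mul(j, z))
Function('G')(Z) = Add(47, Z)
Add(Pow(Add(Function('x')(-42), Function('G')(A)), -1), Mul(-1, Function('T')(-143, -144))) = Add(Pow(Add(219, Add(47, -195)), -1), Mul(-1, Add(4, Mul(-144, -143)))) = Add(Pow(Add(219, -148), -1), Mul(-1, Add(4, 20592))) = Add(Pow(71, -1), Mul(-1, 20596)) = Add(Rational(1, 71), -20596) = Rational(-1462315, 71)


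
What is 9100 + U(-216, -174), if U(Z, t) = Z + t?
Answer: 8710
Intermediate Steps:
9100 + U(-216, -174) = 9100 + (-216 - 174) = 9100 - 390 = 8710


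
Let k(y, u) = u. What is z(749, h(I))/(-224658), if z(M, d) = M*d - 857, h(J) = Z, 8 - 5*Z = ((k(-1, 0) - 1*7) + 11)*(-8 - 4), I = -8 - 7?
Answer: -12553/374430 ≈ -0.033526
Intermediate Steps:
I = -15
Z = 56/5 (Z = 8/5 - ((0 - 1*7) + 11)*(-8 - 4)/5 = 8/5 - ((0 - 7) + 11)*(-12)/5 = 8/5 - (-7 + 11)*(-12)/5 = 8/5 - 4*(-12)/5 = 8/5 - ⅕*(-48) = 8/5 + 48/5 = 56/5 ≈ 11.200)
h(J) = 56/5
z(M, d) = -857 + M*d
z(749, h(I))/(-224658) = (-857 + 749*(56/5))/(-224658) = (-857 + 41944/5)*(-1/224658) = (37659/5)*(-1/224658) = -12553/374430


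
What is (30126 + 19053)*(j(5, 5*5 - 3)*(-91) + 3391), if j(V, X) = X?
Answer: 68309631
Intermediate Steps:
(30126 + 19053)*(j(5, 5*5 - 3)*(-91) + 3391) = (30126 + 19053)*((5*5 - 3)*(-91) + 3391) = 49179*((25 - 3)*(-91) + 3391) = 49179*(22*(-91) + 3391) = 49179*(-2002 + 3391) = 49179*1389 = 68309631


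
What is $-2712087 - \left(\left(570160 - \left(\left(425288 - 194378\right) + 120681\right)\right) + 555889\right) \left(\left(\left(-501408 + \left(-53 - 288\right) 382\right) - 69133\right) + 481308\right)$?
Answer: $169986946623$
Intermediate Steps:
$-2712087 - \left(\left(570160 - \left(\left(425288 - 194378\right) + 120681\right)\right) + 555889\right) \left(\left(\left(-501408 + \left(-53 - 288\right) 382\right) - 69133\right) + 481308\right) = -2712087 - \left(\left(570160 - \left(230910 + 120681\right)\right) + 555889\right) \left(\left(\left(-501408 - 130262\right) - 69133\right) + 481308\right) = -2712087 - \left(\left(570160 - 351591\right) + 555889\right) \left(\left(\left(-501408 - 130262\right) - 69133\right) + 481308\right) = -2712087 - \left(\left(570160 - 351591\right) + 555889\right) \left(\left(-631670 - 69133\right) + 481308\right) = -2712087 - \left(218569 + 555889\right) \left(-700803 + 481308\right) = -2712087 - 774458 \left(-219495\right) = -2712087 - -169989658710 = -2712087 + 169989658710 = 169986946623$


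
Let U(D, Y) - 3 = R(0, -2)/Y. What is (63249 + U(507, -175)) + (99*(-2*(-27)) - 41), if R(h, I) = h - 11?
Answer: 11997486/175 ≈ 68557.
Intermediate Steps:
R(h, I) = -11 + h
U(D, Y) = 3 - 11/Y (U(D, Y) = 3 + (-11 + 0)/Y = 3 - 11/Y)
(63249 + U(507, -175)) + (99*(-2*(-27)) - 41) = (63249 + (3 - 11/(-175))) + (99*(-2*(-27)) - 41) = (63249 + (3 - 11*(-1/175))) + (99*54 - 41) = (63249 + (3 + 11/175)) + (5346 - 41) = (63249 + 536/175) + 5305 = 11069111/175 + 5305 = 11997486/175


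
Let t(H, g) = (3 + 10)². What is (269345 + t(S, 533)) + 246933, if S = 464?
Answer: 516447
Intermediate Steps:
t(H, g) = 169 (t(H, g) = 13² = 169)
(269345 + t(S, 533)) + 246933 = (269345 + 169) + 246933 = 269514 + 246933 = 516447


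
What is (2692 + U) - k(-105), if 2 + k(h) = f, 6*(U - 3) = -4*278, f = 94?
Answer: 7253/3 ≈ 2417.7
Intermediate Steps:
U = -547/3 (U = 3 + (-4*278)/6 = 3 + (⅙)*(-1112) = 3 - 556/3 = -547/3 ≈ -182.33)
k(h) = 92 (k(h) = -2 + 94 = 92)
(2692 + U) - k(-105) = (2692 - 547/3) - 1*92 = 7529/3 - 92 = 7253/3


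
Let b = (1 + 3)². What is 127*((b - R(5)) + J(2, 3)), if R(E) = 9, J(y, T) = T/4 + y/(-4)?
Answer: 3683/4 ≈ 920.75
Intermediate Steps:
J(y, T) = -y/4 + T/4 (J(y, T) = T*(¼) + y*(-¼) = T/4 - y/4 = -y/4 + T/4)
b = 16 (b = 4² = 16)
127*((b - R(5)) + J(2, 3)) = 127*((16 - 1*9) + (-¼*2 + (¼)*3)) = 127*((16 - 9) + (-½ + ¾)) = 127*(7 + ¼) = 127*(29/4) = 3683/4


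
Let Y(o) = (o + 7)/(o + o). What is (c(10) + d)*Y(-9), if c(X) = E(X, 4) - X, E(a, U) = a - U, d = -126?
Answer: -130/9 ≈ -14.444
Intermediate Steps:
Y(o) = (7 + o)/(2*o) (Y(o) = (7 + o)/((2*o)) = (7 + o)*(1/(2*o)) = (7 + o)/(2*o))
c(X) = -4 (c(X) = (X - 1*4) - X = (X - 4) - X = (-4 + X) - X = -4)
(c(10) + d)*Y(-9) = (-4 - 126)*((½)*(7 - 9)/(-9)) = -65*(-1)*(-2)/9 = -130*⅑ = -130/9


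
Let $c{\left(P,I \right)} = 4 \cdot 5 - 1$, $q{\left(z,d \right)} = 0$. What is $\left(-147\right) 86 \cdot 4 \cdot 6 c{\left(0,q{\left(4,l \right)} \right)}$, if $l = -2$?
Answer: $-5764752$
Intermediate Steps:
$c{\left(P,I \right)} = 19$ ($c{\left(P,I \right)} = 20 - 1 = 19$)
$\left(-147\right) 86 \cdot 4 \cdot 6 c{\left(0,q{\left(4,l \right)} \right)} = \left(-147\right) 86 \cdot 4 \cdot 6 \cdot 19 = - 12642 \cdot 24 \cdot 19 = \left(-12642\right) 456 = -5764752$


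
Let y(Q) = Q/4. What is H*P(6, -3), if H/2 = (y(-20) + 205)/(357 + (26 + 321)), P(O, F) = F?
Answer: -75/44 ≈ -1.7045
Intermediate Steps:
y(Q) = Q/4 (y(Q) = Q*(1/4) = Q/4)
H = 25/44 (H = 2*(((1/4)*(-20) + 205)/(357 + (26 + 321))) = 2*((-5 + 205)/(357 + 347)) = 2*(200/704) = 2*(200*(1/704)) = 2*(25/88) = 25/44 ≈ 0.56818)
H*P(6, -3) = (25/44)*(-3) = -75/44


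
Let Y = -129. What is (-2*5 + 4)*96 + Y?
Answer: -705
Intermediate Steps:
(-2*5 + 4)*96 + Y = (-2*5 + 4)*96 - 129 = (-10 + 4)*96 - 129 = -6*96 - 129 = -576 - 129 = -705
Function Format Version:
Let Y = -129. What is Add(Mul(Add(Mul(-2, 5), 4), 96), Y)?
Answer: -705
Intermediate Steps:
Add(Mul(Add(Mul(-2, 5), 4), 96), Y) = Add(Mul(Add(Mul(-2, 5), 4), 96), -129) = Add(Mul(Add(-10, 4), 96), -129) = Add(Mul(-6, 96), -129) = Add(-576, -129) = -705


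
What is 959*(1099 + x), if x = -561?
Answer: 515942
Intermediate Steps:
959*(1099 + x) = 959*(1099 - 561) = 959*538 = 515942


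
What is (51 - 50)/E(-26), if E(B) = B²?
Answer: 1/676 ≈ 0.0014793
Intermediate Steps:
(51 - 50)/E(-26) = (51 - 50)/((-26)²) = 1/676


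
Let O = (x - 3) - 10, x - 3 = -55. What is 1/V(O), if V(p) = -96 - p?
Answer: -1/31 ≈ -0.032258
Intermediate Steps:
x = -52 (x = 3 - 55 = -52)
O = -65 (O = (-52 - 3) - 10 = -55 - 10 = -65)
1/V(O) = 1/(-96 - 1*(-65)) = 1/(-96 + 65) = 1/(-31) = -1/31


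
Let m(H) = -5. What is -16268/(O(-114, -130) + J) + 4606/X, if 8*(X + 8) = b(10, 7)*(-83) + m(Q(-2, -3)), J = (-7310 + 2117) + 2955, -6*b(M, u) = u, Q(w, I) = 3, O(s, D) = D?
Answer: 131563285/98864 ≈ 1330.8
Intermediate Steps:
b(M, u) = -u/6
J = -2238 (J = -5193 + 2955 = -2238)
X = 167/48 (X = -8 + (-⅙*7*(-83) - 5)/8 = -8 + (-7/6*(-83) - 5)/8 = -8 + (581/6 - 5)/8 = -8 + (⅛)*(551/6) = -8 + 551/48 = 167/48 ≈ 3.4792)
-16268/(O(-114, -130) + J) + 4606/X = -16268/(-130 - 2238) + 4606/(167/48) = -16268/(-2368) + 4606*(48/167) = -16268*(-1/2368) + 221088/167 = 4067/592 + 221088/167 = 131563285/98864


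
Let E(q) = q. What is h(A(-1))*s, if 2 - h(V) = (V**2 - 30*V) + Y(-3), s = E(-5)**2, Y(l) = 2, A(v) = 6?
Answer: 3600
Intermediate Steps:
s = 25 (s = (-5)**2 = 25)
h(V) = -V**2 + 30*V (h(V) = 2 - ((V**2 - 30*V) + 2) = 2 - (2 + V**2 - 30*V) = 2 + (-2 - V**2 + 30*V) = -V**2 + 30*V)
h(A(-1))*s = (6*(30 - 1*6))*25 = (6*(30 - 6))*25 = (6*24)*25 = 144*25 = 3600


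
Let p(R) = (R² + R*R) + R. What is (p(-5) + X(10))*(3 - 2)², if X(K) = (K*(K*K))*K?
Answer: 10045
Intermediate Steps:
p(R) = R + 2*R² (p(R) = (R² + R²) + R = 2*R² + R = R + 2*R²)
X(K) = K⁴ (X(K) = (K*K²)*K = K³*K = K⁴)
(p(-5) + X(10))*(3 - 2)² = (-5*(1 + 2*(-5)) + 10⁴)*(3 - 2)² = (-5*(1 - 10) + 10000)*1² = (-5*(-9) + 10000)*1 = (45 + 10000)*1 = 10045*1 = 10045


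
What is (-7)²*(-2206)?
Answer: -108094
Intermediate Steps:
(-7)²*(-2206) = 49*(-2206) = -108094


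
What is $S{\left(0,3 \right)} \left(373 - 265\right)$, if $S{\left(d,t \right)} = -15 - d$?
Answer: $-1620$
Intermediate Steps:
$S{\left(0,3 \right)} \left(373 - 265\right) = \left(-15 - 0\right) \left(373 - 265\right) = \left(-15 + 0\right) 108 = \left(-15\right) 108 = -1620$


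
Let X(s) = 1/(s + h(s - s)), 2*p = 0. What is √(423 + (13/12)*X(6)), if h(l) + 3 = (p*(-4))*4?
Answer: √15241/6 ≈ 20.576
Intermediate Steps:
p = 0 (p = (½)*0 = 0)
h(l) = -3 (h(l) = -3 + (0*(-4))*4 = -3 + 0*4 = -3 + 0 = -3)
X(s) = 1/(-3 + s) (X(s) = 1/(s - 3) = 1/(-3 + s))
√(423 + (13/12)*X(6)) = √(423 + (13/12)/(-3 + 6)) = √(423 + (13*(1/12))/3) = √(423 + (13/12)*(⅓)) = √(423 + 13/36) = √(15241/36) = √15241/6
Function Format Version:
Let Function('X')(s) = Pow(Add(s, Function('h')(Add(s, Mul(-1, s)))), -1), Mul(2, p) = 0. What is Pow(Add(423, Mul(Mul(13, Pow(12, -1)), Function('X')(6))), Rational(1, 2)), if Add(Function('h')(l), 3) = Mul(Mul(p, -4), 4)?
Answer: Mul(Rational(1, 6), Pow(15241, Rational(1, 2))) ≈ 20.576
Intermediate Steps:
p = 0 (p = Mul(Rational(1, 2), 0) = 0)
Function('h')(l) = -3 (Function('h')(l) = Add(-3, Mul(Mul(0, -4), 4)) = Add(-3, Mul(0, 4)) = Add(-3, 0) = -3)
Function('X')(s) = Pow(Add(-3, s), -1) (Function('X')(s) = Pow(Add(s, -3), -1) = Pow(Add(-3, s), -1))
Pow(Add(423, Mul(Mul(13, Pow(12, -1)), Function('X')(6))), Rational(1, 2)) = Pow(Add(423, Mul(Mul(13, Pow(12, -1)), Pow(Add(-3, 6), -1))), Rational(1, 2)) = Pow(Add(423, Mul(Mul(13, Rational(1, 12)), Pow(3, -1))), Rational(1, 2)) = Pow(Add(423, Mul(Rational(13, 12), Rational(1, 3))), Rational(1, 2)) = Pow(Add(423, Rational(13, 36)), Rational(1, 2)) = Pow(Rational(15241, 36), Rational(1, 2)) = Mul(Rational(1, 6), Pow(15241, Rational(1, 2)))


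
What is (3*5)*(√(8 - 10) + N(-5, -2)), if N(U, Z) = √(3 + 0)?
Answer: 15*√3 + 15*I*√2 ≈ 25.981 + 21.213*I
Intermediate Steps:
N(U, Z) = √3
(3*5)*(√(8 - 10) + N(-5, -2)) = (3*5)*(√(8 - 10) + √3) = 15*(√(-2) + √3) = 15*(I*√2 + √3) = 15*(√3 + I*√2) = 15*√3 + 15*I*√2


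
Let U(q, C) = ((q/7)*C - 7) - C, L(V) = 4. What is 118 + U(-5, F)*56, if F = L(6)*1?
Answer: -658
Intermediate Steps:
F = 4 (F = 4*1 = 4)
U(q, C) = -7 - C + C*q/7 (U(q, C) = ((q*(⅐))*C - 7) - C = ((q/7)*C - 7) - C = (C*q/7 - 7) - C = (-7 + C*q/7) - C = -7 - C + C*q/7)
118 + U(-5, F)*56 = 118 + (-7 - 1*4 + (⅐)*4*(-5))*56 = 118 + (-7 - 4 - 20/7)*56 = 118 - 97/7*56 = 118 - 776 = -658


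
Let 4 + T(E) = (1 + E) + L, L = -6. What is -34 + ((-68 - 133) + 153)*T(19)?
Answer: -514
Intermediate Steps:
T(E) = -9 + E (T(E) = -4 + ((1 + E) - 6) = -4 + (-5 + E) = -9 + E)
-34 + ((-68 - 133) + 153)*T(19) = -34 + ((-68 - 133) + 153)*(-9 + 19) = -34 + (-201 + 153)*10 = -34 - 48*10 = -34 - 480 = -514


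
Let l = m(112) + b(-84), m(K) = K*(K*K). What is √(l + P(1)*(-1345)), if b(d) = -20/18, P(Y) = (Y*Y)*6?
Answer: 8*√196433/3 ≈ 1181.9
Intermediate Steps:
m(K) = K³ (m(K) = K*K² = K³)
P(Y) = 6*Y² (P(Y) = Y²*6 = 6*Y²)
b(d) = -10/9 (b(d) = -20*1/18 = -10/9)
l = 12644342/9 (l = 112³ - 10/9 = 1404928 - 10/9 = 12644342/9 ≈ 1.4049e+6)
√(l + P(1)*(-1345)) = √(12644342/9 + (6*1²)*(-1345)) = √(12644342/9 + (6*1)*(-1345)) = √(12644342/9 + 6*(-1345)) = √(12644342/9 - 8070) = √(12571712/9) = 8*√196433/3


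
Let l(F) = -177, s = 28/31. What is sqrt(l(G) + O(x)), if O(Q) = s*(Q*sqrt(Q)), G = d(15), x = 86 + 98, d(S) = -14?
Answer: sqrt(-170097 + 319424*sqrt(46))/31 ≈ 45.578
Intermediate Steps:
s = 28/31 (s = 28*(1/31) = 28/31 ≈ 0.90323)
x = 184
G = -14
O(Q) = 28*Q**(3/2)/31 (O(Q) = 28*(Q*sqrt(Q))/31 = 28*Q**(3/2)/31)
sqrt(l(G) + O(x)) = sqrt(-177 + 28*184**(3/2)/31) = sqrt(-177 + 28*(368*sqrt(46))/31) = sqrt(-177 + 10304*sqrt(46)/31)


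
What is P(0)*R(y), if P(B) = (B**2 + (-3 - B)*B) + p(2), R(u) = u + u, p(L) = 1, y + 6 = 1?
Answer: -10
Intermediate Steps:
y = -5 (y = -6 + 1 = -5)
R(u) = 2*u
P(B) = 1 + B**2 + B*(-3 - B) (P(B) = (B**2 + (-3 - B)*B) + 1 = (B**2 + B*(-3 - B)) + 1 = 1 + B**2 + B*(-3 - B))
P(0)*R(y) = (1 - 3*0)*(2*(-5)) = (1 + 0)*(-10) = 1*(-10) = -10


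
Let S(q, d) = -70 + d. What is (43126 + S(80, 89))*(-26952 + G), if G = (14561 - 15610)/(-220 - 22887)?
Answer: -26869791973175/23107 ≈ -1.1628e+9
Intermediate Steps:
G = 1049/23107 (G = -1049/(-23107) = -1049*(-1/23107) = 1049/23107 ≈ 0.045398)
(43126 + S(80, 89))*(-26952 + G) = (43126 + (-70 + 89))*(-26952 + 1049/23107) = (43126 + 19)*(-622778815/23107) = 43145*(-622778815/23107) = -26869791973175/23107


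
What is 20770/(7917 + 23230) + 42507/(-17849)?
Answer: -953241799/555942803 ≈ -1.7146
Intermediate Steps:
20770/(7917 + 23230) + 42507/(-17849) = 20770/31147 + 42507*(-1/17849) = 20770*(1/31147) - 42507/17849 = 20770/31147 - 42507/17849 = -953241799/555942803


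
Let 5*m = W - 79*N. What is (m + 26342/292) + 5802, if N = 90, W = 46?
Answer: 3269971/730 ≈ 4479.4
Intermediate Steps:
m = -7064/5 (m = (46 - 79*90)/5 = (46 - 7110)/5 = (⅕)*(-7064) = -7064/5 ≈ -1412.8)
(m + 26342/292) + 5802 = (-7064/5 + 26342/292) + 5802 = (-7064/5 + 26342*(1/292)) + 5802 = (-7064/5 + 13171/146) + 5802 = -965489/730 + 5802 = 3269971/730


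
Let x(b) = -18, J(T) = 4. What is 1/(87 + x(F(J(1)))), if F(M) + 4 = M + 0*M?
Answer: 1/69 ≈ 0.014493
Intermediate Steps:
F(M) = -4 + M (F(M) = -4 + (M + 0*M) = -4 + (M + 0) = -4 + M)
1/(87 + x(F(J(1)))) = 1/(87 - 18) = 1/69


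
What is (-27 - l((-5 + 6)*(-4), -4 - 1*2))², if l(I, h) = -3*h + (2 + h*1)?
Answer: 1681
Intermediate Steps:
l(I, h) = 2 - 2*h (l(I, h) = -3*h + (2 + h) = 2 - 2*h)
(-27 - l((-5 + 6)*(-4), -4 - 1*2))² = (-27 - (2 - 2*(-4 - 1*2)))² = (-27 - (2 - 2*(-4 - 2)))² = (-27 - (2 - 2*(-6)))² = (-27 - (2 + 12))² = (-27 - 1*14)² = (-27 - 14)² = (-41)² = 1681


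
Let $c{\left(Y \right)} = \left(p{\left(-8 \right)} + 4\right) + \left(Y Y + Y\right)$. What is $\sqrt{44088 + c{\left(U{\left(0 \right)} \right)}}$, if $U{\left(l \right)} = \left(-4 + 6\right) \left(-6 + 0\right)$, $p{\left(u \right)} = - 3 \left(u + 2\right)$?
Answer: $\sqrt{44242} \approx 210.34$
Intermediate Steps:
$p{\left(u \right)} = -6 - 3 u$ ($p{\left(u \right)} = - 3 \left(2 + u\right) = -6 - 3 u$)
$U{\left(l \right)} = -12$ ($U{\left(l \right)} = 2 \left(-6\right) = -12$)
$c{\left(Y \right)} = 22 + Y + Y^{2}$ ($c{\left(Y \right)} = \left(\left(-6 - -24\right) + 4\right) + \left(Y Y + Y\right) = \left(\left(-6 + 24\right) + 4\right) + \left(Y^{2} + Y\right) = \left(18 + 4\right) + \left(Y + Y^{2}\right) = 22 + \left(Y + Y^{2}\right) = 22 + Y + Y^{2}$)
$\sqrt{44088 + c{\left(U{\left(0 \right)} \right)}} = \sqrt{44088 + \left(22 - 12 + \left(-12\right)^{2}\right)} = \sqrt{44088 + \left(22 - 12 + 144\right)} = \sqrt{44088 + 154} = \sqrt{44242}$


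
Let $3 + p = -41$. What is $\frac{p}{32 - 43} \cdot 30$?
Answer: $120$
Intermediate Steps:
$p = -44$ ($p = -3 - 41 = -44$)
$\frac{p}{32 - 43} \cdot 30 = \frac{1}{32 - 43} \left(-44\right) 30 = \frac{1}{-11} \left(-44\right) 30 = \left(- \frac{1}{11}\right) \left(-44\right) 30 = 4 \cdot 30 = 120$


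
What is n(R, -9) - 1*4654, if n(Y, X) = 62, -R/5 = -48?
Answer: -4592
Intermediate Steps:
R = 240 (R = -5*(-48) = 240)
n(R, -9) - 1*4654 = 62 - 1*4654 = 62 - 4654 = -4592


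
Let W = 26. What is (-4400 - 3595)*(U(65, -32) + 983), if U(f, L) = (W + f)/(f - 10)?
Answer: -86595444/11 ≈ -7.8723e+6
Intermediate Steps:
U(f, L) = (26 + f)/(-10 + f) (U(f, L) = (26 + f)/(f - 10) = (26 + f)/(-10 + f))
(-4400 - 3595)*(U(65, -32) + 983) = (-4400 - 3595)*((26 + 65)/(-10 + 65) + 983) = -7995*(91/55 + 983) = -7995*54156/55 = -86595444/11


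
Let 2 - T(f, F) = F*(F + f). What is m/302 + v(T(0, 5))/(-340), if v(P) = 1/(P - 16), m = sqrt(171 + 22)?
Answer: 1/13260 + sqrt(193)/302 ≈ 0.046077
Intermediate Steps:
T(f, F) = 2 - F*(F + f)
m = sqrt(193) ≈ 13.892
v(P) = 1/(-16 + P)
m/302 + v(T(0, 5))/(-340) = sqrt(193)/302 + 1/(-16 + (2 - 1*5**2 - 1*5*0)*(-340)) = sqrt(193)*(1/302) - 1/340/(-16 + (2 - 1*25 + 0)) = sqrt(193)/302 - 1/340/(-16 + (2 - 25 + 0)) = sqrt(193)/302 - 1/340/(-16 - 23) = sqrt(193)/302 - 1/340/(-39) = sqrt(193)/302 - 1/39*(-1/340) = sqrt(193)/302 + 1/13260 = 1/13260 + sqrt(193)/302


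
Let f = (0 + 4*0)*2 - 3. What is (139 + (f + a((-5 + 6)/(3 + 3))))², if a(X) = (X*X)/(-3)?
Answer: 215707969/11664 ≈ 18493.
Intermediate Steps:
a(X) = -X²/3 (a(X) = X²*(-⅓) = -X²/3)
f = -3 (f = (0 + 0)*2 - 3 = 0*2 - 3 = 0 - 3 = -3)
(139 + (f + a((-5 + 6)/(3 + 3))))² = (139 + (-3 - (-5 + 6)²/(3 + 3)²/3))² = (139 + (-3 - (1/6)²/3))² = (139 + (-3 - (1*(⅙))²/3))² = (139 + (-3 - (⅙)²/3))² = (139 + (-3 - ⅓*1/36))² = (139 + (-3 - 1/108))² = (139 - 325/108)² = (14687/108)² = 215707969/11664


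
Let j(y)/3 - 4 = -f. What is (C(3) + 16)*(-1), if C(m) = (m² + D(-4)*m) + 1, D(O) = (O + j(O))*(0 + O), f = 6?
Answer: -146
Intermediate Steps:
j(y) = -6 (j(y) = 12 + 3*(-1*6) = 12 + 3*(-6) = 12 - 18 = -6)
D(O) = O*(-6 + O) (D(O) = (O - 6)*(0 + O) = (-6 + O)*O = O*(-6 + O))
C(m) = 1 + m² + 40*m (C(m) = (m² + (-4*(-6 - 4))*m) + 1 = (m² + (-4*(-10))*m) + 1 = (m² + 40*m) + 1 = 1 + m² + 40*m)
(C(3) + 16)*(-1) = ((1 + 3² + 40*3) + 16)*(-1) = ((1 + 9 + 120) + 16)*(-1) = (130 + 16)*(-1) = 146*(-1) = -146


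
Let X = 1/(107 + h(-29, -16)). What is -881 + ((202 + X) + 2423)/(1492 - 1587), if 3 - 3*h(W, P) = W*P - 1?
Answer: -11998477/13205 ≈ -908.63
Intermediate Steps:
h(W, P) = 4/3 - P*W/3 (h(W, P) = 1 - (W*P - 1)/3 = 1 - (P*W - 1)/3 = 1 - (-1 + P*W)/3 = 1 + (⅓ - P*W/3) = 4/3 - P*W/3)
X = -3/139 (X = 1/(107 + (4/3 - ⅓*(-16)*(-29))) = 1/(107 + (4/3 - 464/3)) = 1/(107 - 460/3) = 1/(-139/3) = -3/139 ≈ -0.021583)
-881 + ((202 + X) + 2423)/(1492 - 1587) = -881 + ((202 - 3/139) + 2423)/(1492 - 1587) = -881 + (28075/139 + 2423)/(-95) = -881 + (364872/139)*(-1/95) = -881 - 364872/13205 = -11998477/13205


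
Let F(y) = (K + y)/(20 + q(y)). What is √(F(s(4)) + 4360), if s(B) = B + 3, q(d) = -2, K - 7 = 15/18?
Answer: √1412907/18 ≈ 66.036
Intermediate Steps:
K = 47/6 (K = 7 + 15/18 = 7 + 15*(1/18) = 7 + ⅚ = 47/6 ≈ 7.8333)
s(B) = 3 + B
F(y) = 47/108 + y/18 (F(y) = (47/6 + y)/(20 - 2) = (47/6 + y)/18 = (47/6 + y)*(1/18) = 47/108 + y/18)
√(F(s(4)) + 4360) = √((47/108 + (3 + 4)/18) + 4360) = √((47/108 + (1/18)*7) + 4360) = √((47/108 + 7/18) + 4360) = √(89/108 + 4360) = √(470969/108) = √1412907/18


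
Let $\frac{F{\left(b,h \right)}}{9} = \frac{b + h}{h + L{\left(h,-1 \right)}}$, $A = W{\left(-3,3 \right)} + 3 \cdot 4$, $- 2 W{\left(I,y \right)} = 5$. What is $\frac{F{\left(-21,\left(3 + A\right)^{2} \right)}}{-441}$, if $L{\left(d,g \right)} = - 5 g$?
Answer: $- \frac{541}{31605} \approx -0.017118$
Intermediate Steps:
$W{\left(I,y \right)} = - \frac{5}{2}$ ($W{\left(I,y \right)} = \left(- \frac{1}{2}\right) 5 = - \frac{5}{2}$)
$A = \frac{19}{2}$ ($A = - \frac{5}{2} + 3 \cdot 4 = - \frac{5}{2} + 12 = \frac{19}{2} \approx 9.5$)
$F{\left(b,h \right)} = \frac{9 \left(b + h\right)}{5 + h}$ ($F{\left(b,h \right)} = 9 \frac{b + h}{h - -5} = 9 \frac{b + h}{h + 5} = 9 \frac{b + h}{5 + h} = \frac{9 \left(b + h\right)}{5 + h}$)
$\frac{F{\left(-21,\left(3 + A\right)^{2} \right)}}{-441} = \frac{9 \frac{1}{5 + \left(3 + \frac{19}{2}\right)^{2}} \left(-21 + \left(3 + \frac{19}{2}\right)^{2}\right)}{-441} = \frac{9 \left(-21 + \left(\frac{25}{2}\right)^{2}\right)}{5 + \left(\frac{25}{2}\right)^{2}} \left(- \frac{1}{441}\right) = \frac{9 \left(-21 + \frac{625}{4}\right)}{5 + \frac{625}{4}} \left(- \frac{1}{441}\right) = 9 \frac{1}{\frac{645}{4}} \cdot \frac{541}{4} \left(- \frac{1}{441}\right) = 9 \cdot \frac{4}{645} \cdot \frac{541}{4} \left(- \frac{1}{441}\right) = \frac{1623}{215} \left(- \frac{1}{441}\right) = - \frac{541}{31605}$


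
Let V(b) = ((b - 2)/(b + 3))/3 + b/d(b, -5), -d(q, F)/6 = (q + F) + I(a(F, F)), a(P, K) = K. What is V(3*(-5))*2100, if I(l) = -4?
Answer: 9275/12 ≈ 772.92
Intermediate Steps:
d(q, F) = 24 - 6*F - 6*q (d(q, F) = -6*((q + F) - 4) = -6*((F + q) - 4) = -6*(-4 + F + q) = 24 - 6*F - 6*q)
V(b) = b/(54 - 6*b) + (-2 + b)/(3*(3 + b)) (V(b) = ((b - 2)/(b + 3))/3 + b/(24 - 6*(-5) - 6*b) = ((-2 + b)/(3 + b))*(1/3) + b/(24 + 30 - 6*b) = ((-2 + b)/(3 + b))*(1/3) + b/(54 - 6*b) = (-2 + b)/(3*(3 + b)) + b/(54 - 6*b) = b/(54 - 6*b) + (-2 + b)/(3*(3 + b)))
V(3*(-5))*2100 = ((36 + (3*(-5))**2 - 75*(-5))/(6*(-27 + (3*(-5))**2 - 18*(-5))))*2100 = ((36 + (-15)**2 - 25*(-15))/(6*(-27 + (-15)**2 - 6*(-15))))*2100 = ((36 + 225 + 375)/(6*(-27 + 225 + 90)))*2100 = ((1/6)*636/288)*2100 = ((1/6)*(1/288)*636)*2100 = (53/144)*2100 = 9275/12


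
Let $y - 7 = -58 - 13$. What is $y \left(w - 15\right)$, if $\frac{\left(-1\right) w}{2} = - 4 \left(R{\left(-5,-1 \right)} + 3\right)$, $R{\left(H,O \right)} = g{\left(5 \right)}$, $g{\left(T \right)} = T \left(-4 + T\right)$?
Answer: $-3136$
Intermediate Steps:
$y = -64$ ($y = 7 - 71 = -64$)
$R{\left(H,O \right)} = 5$ ($R{\left(H,O \right)} = 5 \left(-4 + 5\right) = 5 \cdot 1 = 5$)
$w = 64$ ($w = - 2 \left(- 4 \left(5 + 3\right)\right) = - 2 \left(\left(-4\right) 8\right) = \left(-2\right) \left(-32\right) = 64$)
$y \left(w - 15\right) = - 64 \left(64 - 15\right) = \left(-64\right) 49 = -3136$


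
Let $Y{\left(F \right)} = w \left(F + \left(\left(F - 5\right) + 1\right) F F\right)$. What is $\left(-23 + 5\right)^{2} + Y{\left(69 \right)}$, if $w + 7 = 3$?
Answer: $-1237812$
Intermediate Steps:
$w = -4$ ($w = -7 + 3 = -4$)
$Y{\left(F \right)} = - 4 F - 4 F^{2} \left(-4 + F\right)$ ($Y{\left(F \right)} = - 4 \left(F + \left(\left(F - 5\right) + 1\right) F F\right) = - 4 \left(F + \left(\left(-5 + F\right) + 1\right) F F\right) = - 4 \left(F + \left(-4 + F\right) F F\right) = - 4 \left(F + F \left(-4 + F\right) F\right) = - 4 \left(F + F^{2} \left(-4 + F\right)\right) = - 4 F - 4 F^{2} \left(-4 + F\right)$)
$\left(-23 + 5\right)^{2} + Y{\left(69 \right)} = \left(-23 + 5\right)^{2} + 4 \cdot 69 \left(-1 - 69^{2} + 4 \cdot 69\right) = \left(-18\right)^{2} + 4 \cdot 69 \left(-1 - 4761 + 276\right) = 324 + 4 \cdot 69 \left(-1 - 4761 + 276\right) = 324 + 4 \cdot 69 \left(-4486\right) = 324 - 1238136 = -1237812$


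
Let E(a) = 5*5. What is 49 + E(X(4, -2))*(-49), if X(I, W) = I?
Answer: -1176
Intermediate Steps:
E(a) = 25
49 + E(X(4, -2))*(-49) = 49 + 25*(-49) = 49 - 1225 = -1176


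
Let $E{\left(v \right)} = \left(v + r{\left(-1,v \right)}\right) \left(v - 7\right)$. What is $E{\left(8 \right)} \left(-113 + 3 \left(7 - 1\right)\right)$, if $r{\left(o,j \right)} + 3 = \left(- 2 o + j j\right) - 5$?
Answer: $-6270$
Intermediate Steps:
$r{\left(o,j \right)} = -8 + j^{2} - 2 o$ ($r{\left(o,j \right)} = -3 - \left(5 + 2 o - j j\right) = -3 - \left(5 - j^{2} + 2 o\right) = -8 + j^{2} - 2 o$)
$E{\left(v \right)} = \left(-7 + v\right) \left(-6 + v + v^{2}\right)$ ($E{\left(v \right)} = \left(v - \left(6 - v^{2}\right)\right) \left(v - 7\right) = \left(v + \left(-8 + v^{2} + 2\right)\right) \left(-7 + v\right) = \left(v + \left(-6 + v^{2}\right)\right) \left(-7 + v\right) = \left(-6 + v + v^{2}\right) \left(-7 + v\right) = \left(-7 + v\right) \left(-6 + v + v^{2}\right)$)
$E{\left(8 \right)} \left(-113 + 3 \left(7 - 1\right)\right) = \left(42 + 8^{3} - 104 - 6 \cdot 8^{2}\right) \left(-113 + 3 \left(7 - 1\right)\right) = \left(42 + 512 - 104 - 384\right) \left(-113 + 3 \cdot 6\right) = \left(42 + 512 - 104 - 384\right) \left(-113 + 18\right) = 66 \left(-95\right) = -6270$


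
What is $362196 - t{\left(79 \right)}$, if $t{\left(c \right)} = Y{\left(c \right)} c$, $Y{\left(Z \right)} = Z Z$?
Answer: $-130843$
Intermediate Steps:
$Y{\left(Z \right)} = Z^{2}$
$t{\left(c \right)} = c^{3}$ ($t{\left(c \right)} = c^{2} c = c^{3}$)
$362196 - t{\left(79 \right)} = 362196 - 79^{3} = 362196 - 493039 = -130843$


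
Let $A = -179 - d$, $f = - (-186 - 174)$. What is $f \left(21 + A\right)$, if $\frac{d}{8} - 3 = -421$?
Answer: $1146960$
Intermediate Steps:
$d = -3344$ ($d = 24 + 8 \left(-421\right) = 24 - 3368 = -3344$)
$f = 360$ ($f = - (-186 - 174) = \left(-1\right) \left(-360\right) = 360$)
$A = 3165$ ($A = -179 - -3344 = -179 + 3344 = 3165$)
$f \left(21 + A\right) = 360 \left(21 + 3165\right) = 360 \cdot 3186 = 1146960$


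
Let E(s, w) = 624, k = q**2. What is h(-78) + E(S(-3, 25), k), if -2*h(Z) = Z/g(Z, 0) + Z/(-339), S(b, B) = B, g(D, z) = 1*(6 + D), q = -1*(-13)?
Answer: 1690507/2712 ≈ 623.34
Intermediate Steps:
q = 13
g(D, z) = 6 + D
k = 169 (k = 13**2 = 169)
h(Z) = Z/678 - Z/(2*(6 + Z)) (h(Z) = -(Z/(6 + Z) + Z/(-339))/2 = -(Z/(6 + Z) + Z*(-1/339))/2 = -(Z/(6 + Z) - Z/339)/2 = -(-Z/339 + Z/(6 + Z))/2 = Z/678 - Z/(2*(6 + Z)))
h(-78) + E(S(-3, 25), k) = (1/678)*(-78)*(-333 - 78)/(6 - 78) + 624 = (1/678)*(-78)*(-411)/(-72) + 624 = (1/678)*(-78)*(-1/72)*(-411) + 624 = -1781/2712 + 624 = 1690507/2712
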